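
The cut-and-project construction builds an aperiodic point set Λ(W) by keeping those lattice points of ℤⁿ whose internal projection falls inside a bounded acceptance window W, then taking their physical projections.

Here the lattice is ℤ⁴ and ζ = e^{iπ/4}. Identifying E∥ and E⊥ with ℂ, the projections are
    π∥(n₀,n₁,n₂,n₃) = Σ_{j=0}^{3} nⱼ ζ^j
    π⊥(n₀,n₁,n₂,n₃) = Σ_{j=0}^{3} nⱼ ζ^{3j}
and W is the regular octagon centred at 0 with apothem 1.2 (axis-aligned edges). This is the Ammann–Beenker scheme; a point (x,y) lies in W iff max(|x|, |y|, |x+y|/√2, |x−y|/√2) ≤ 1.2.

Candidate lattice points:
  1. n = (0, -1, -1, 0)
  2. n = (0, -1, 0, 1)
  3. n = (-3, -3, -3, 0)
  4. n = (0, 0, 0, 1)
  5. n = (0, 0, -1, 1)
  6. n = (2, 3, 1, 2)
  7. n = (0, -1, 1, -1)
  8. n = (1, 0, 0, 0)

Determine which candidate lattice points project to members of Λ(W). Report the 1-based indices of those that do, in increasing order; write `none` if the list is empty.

1, 4, 8

π⊥(n) = n₀ + n₁ζ³ + n₂ζ⁶ + n₃ζ⁹ where ζ = e^{iπ/4}.
#1 (0, -1, -1, 0): internal (0.70711, 0.29289); octagon support 0.70711 vs apothem 1.2 → ∈ W
#2 (0, -1, 0, 1): internal (1.41421, 0.00000); octagon support 1.41421 vs apothem 1.2 → ∉ W
#3 (-3, -3, -3, 0): internal (-0.87868, 0.87868); octagon support 1.24264 vs apothem 1.2 → ∉ W
#4 (0, 0, 0, 1): internal (0.70711, 0.70711); octagon support 1.00000 vs apothem 1.2 → ∈ W
#5 (0, 0, -1, 1): internal (0.70711, 1.70711); octagon support 1.70711 vs apothem 1.2 → ∉ W
#6 (2, 3, 1, 2): internal (1.29289, 2.53553); octagon support 2.70711 vs apothem 1.2 → ∉ W
#7 (0, -1, 1, -1): internal (0.00000, -2.41421); octagon support 2.41421 vs apothem 1.2 → ∉ W
#8 (1, 0, 0, 0): internal (1.00000, 0.00000); octagon support 1.00000 vs apothem 1.2 → ∈ W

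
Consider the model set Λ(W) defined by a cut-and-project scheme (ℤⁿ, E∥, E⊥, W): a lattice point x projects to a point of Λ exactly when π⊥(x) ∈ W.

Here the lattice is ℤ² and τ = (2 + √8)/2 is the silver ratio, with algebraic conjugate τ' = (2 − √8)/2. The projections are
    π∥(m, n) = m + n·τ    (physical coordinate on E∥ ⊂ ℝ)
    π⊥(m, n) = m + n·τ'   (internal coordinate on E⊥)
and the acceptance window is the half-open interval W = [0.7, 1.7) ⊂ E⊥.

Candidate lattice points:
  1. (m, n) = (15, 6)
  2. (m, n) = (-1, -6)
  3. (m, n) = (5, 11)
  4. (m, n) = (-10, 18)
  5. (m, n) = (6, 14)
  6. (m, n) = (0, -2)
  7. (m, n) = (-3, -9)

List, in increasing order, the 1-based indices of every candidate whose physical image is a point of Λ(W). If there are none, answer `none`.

2, 6, 7

Compute τ' = (2−√8)/2 = -0.4142, so π⊥(m,n) = m -0.4142·n.
[1] lift (15,6): star map gives 12.5147; window check 0.7 ≤ 12.5147 < 1.7 is false → out
[2] lift (-1,-6): star map gives 1.4853; window check 0.7 ≤ 1.4853 < 1.7 is true → IN Λ
[3] lift (5,11): star map gives 0.4437; window check 0.7 ≤ 0.4437 < 1.7 is false → out
[4] lift (-10,18): star map gives -17.4558; window check 0.7 ≤ -17.4558 < 1.7 is false → out
[5] lift (6,14): star map gives 0.2010; window check 0.7 ≤ 0.2010 < 1.7 is false → out
[6] lift (0,-2): star map gives 0.8284; window check 0.7 ≤ 0.8284 < 1.7 is true → IN Λ
[7] lift (-3,-9): star map gives 0.7279; window check 0.7 ≤ 0.7279 < 1.7 is true → IN Λ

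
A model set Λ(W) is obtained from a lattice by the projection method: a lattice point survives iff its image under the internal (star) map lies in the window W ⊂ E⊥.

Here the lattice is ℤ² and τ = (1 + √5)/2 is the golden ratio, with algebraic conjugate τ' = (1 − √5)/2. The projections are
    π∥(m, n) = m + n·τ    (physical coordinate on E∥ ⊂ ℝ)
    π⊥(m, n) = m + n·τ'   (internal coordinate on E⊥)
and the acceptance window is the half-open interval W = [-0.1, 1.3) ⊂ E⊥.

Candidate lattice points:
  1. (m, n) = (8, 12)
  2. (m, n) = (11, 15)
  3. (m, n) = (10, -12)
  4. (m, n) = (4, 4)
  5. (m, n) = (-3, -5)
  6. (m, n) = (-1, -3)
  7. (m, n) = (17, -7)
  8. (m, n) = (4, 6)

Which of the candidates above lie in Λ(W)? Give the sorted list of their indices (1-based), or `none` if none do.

1, 5, 6, 8

Compute τ' = (1−√5)/2 = -0.618034, so π⊥(m,n) = m -0.618034·n.
candidate 1: (m,n)=(8,12) → π∥ = 8+12·τ ≈ 27.416408, π⊥ = 8+12·τ' ≈ 0.583592 ∈ [-0.1, 1.3) ⇒ IN Λ
candidate 2: (m,n)=(11,15) → π∥ = 11+15·τ ≈ 35.270510, π⊥ = 11+15·τ' ≈ 1.729490 ∉ [-0.1, 1.3) ⇒ out
candidate 3: (m,n)=(10,-12) → π∥ = 10-12·τ ≈ -9.416408, π⊥ = 10-12·τ' ≈ 17.416408 ∉ [-0.1, 1.3) ⇒ out
candidate 4: (m,n)=(4,4) → π∥ = 4+4·τ ≈ 10.472136, π⊥ = 4+4·τ' ≈ 1.527864 ∉ [-0.1, 1.3) ⇒ out
candidate 5: (m,n)=(-3,-5) → π∥ = -3-5·τ ≈ -11.090170, π⊥ = -3-5·τ' ≈ 0.090170 ∈ [-0.1, 1.3) ⇒ IN Λ
candidate 6: (m,n)=(-1,-3) → π∥ = -1-3·τ ≈ -5.854102, π⊥ = -1-3·τ' ≈ 0.854102 ∈ [-0.1, 1.3) ⇒ IN Λ
candidate 7: (m,n)=(17,-7) → π∥ = 17-7·τ ≈ 5.673762, π⊥ = 17-7·τ' ≈ 21.326238 ∉ [-0.1, 1.3) ⇒ out
candidate 8: (m,n)=(4,6) → π∥ = 4+6·τ ≈ 13.708204, π⊥ = 4+6·τ' ≈ 0.291796 ∈ [-0.1, 1.3) ⇒ IN Λ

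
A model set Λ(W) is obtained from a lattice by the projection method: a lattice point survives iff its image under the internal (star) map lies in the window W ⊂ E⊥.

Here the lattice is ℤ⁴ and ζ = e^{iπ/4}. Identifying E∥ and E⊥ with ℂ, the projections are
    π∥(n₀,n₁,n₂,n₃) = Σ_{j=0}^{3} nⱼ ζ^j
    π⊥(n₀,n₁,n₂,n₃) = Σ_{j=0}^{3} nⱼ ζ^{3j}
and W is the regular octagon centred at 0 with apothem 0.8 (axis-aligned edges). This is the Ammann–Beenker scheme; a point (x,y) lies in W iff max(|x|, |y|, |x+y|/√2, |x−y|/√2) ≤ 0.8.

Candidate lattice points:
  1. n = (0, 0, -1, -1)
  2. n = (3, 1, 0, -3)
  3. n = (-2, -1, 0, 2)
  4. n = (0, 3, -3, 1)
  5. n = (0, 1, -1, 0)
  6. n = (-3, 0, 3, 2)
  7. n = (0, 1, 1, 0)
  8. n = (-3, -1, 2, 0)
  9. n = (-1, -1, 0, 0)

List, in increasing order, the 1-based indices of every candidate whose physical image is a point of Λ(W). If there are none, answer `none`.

π⊥(n) = n₀ + n₁ζ³ + n₂ζ⁶ + n₃ζ⁹ where ζ = e^{iπ/4}.
candidate 1: n = (0, 0, -1, -1) → π⊥ ≈ (-0.7071, +0.2929); max(|x|,|y|,|x±y|/√2) = 0.7071 ≤ 0.8 ⇒ ∈ W
candidate 2: n = (3, 1, 0, -3) → π⊥ ≈ (+0.1716, -1.4142); max(|x|,|y|,|x±y|/√2) = 1.4142 > 0.8 ⇒ ∉ W
candidate 3: n = (-2, -1, 0, 2) → π⊥ ≈ (+0.1213, +0.7071); max(|x|,|y|,|x±y|/√2) = 0.7071 ≤ 0.8 ⇒ ∈ W
candidate 4: n = (0, 3, -3, 1) → π⊥ ≈ (-1.4142, +5.8284); max(|x|,|y|,|x±y|/√2) = 5.8284 > 0.8 ⇒ ∉ W
candidate 5: n = (0, 1, -1, 0) → π⊥ ≈ (-0.7071, +1.7071); max(|x|,|y|,|x±y|/√2) = 1.7071 > 0.8 ⇒ ∉ W
candidate 6: n = (-3, 0, 3, 2) → π⊥ ≈ (-1.5858, -1.5858); max(|x|,|y|,|x±y|/√2) = 2.2426 > 0.8 ⇒ ∉ W
candidate 7: n = (0, 1, 1, 0) → π⊥ ≈ (-0.7071, -0.2929); max(|x|,|y|,|x±y|/√2) = 0.7071 ≤ 0.8 ⇒ ∈ W
candidate 8: n = (-3, -1, 2, 0) → π⊥ ≈ (-2.2929, -2.7071); max(|x|,|y|,|x±y|/√2) = 3.5355 > 0.8 ⇒ ∉ W
candidate 9: n = (-1, -1, 0, 0) → π⊥ ≈ (-0.2929, -0.7071); max(|x|,|y|,|x±y|/√2) = 0.7071 ≤ 0.8 ⇒ ∈ W

1, 3, 7, 9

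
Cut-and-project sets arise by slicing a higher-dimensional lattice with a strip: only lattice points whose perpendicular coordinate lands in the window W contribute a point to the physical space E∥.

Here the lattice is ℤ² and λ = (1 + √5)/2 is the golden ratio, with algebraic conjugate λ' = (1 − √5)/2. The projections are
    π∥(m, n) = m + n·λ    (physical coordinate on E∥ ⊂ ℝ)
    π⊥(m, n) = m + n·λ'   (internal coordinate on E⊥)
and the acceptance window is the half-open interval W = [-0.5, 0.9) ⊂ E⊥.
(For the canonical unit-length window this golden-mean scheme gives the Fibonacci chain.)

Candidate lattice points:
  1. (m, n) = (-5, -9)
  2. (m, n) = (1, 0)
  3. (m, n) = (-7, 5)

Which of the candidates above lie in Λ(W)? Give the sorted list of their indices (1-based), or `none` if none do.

1

λ' = (1−√5)/2 ≈ -0.6180.
candidate 1: (m,n)=(-5,-9) → π∥ = -5-9·λ ≈ -19.5623, π⊥ = -5-9·λ' ≈ 0.5623 ∈ [-0.5, 0.9) ⇒ IN Λ
candidate 2: (m,n)=(1,0) → π∥ = 1+0·λ ≈ 1.0000, π⊥ = 1+0·λ' ≈ 1.0000 ∉ [-0.5, 0.9) ⇒ out
candidate 3: (m,n)=(-7,5) → π∥ = -7+5·λ ≈ 1.0902, π⊥ = -7+5·λ' ≈ -10.0902 ∉ [-0.5, 0.9) ⇒ out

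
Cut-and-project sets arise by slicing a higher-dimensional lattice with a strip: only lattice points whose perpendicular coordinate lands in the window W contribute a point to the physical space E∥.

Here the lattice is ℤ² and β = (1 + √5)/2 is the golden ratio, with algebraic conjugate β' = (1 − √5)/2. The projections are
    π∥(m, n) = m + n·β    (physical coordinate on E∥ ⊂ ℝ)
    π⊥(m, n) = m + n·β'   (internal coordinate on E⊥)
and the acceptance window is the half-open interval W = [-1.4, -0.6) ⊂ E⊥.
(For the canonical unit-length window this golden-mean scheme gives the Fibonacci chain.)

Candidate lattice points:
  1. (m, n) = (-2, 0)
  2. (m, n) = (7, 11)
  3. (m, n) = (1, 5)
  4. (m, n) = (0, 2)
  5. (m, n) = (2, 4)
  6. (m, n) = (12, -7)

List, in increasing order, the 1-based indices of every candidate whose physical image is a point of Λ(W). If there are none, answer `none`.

4

β' = (1−√5)/2 ≈ -0.61803.
#1 (-2,0): internal coord -2 + (0)·β' = -2.00000; -2.00000 ∉ [-1.4, -0.6) → out
#2 (7,11): internal coord 7 + (11)·β' = +0.20163; +0.20163 ∉ [-1.4, -0.6) → out
#3 (1,5): internal coord 1 + (5)·β' = -2.09017; -2.09017 ∉ [-1.4, -0.6) → out
#4 (0,2): internal coord 0 + (2)·β' = -1.23607; -1.23607 ∈ [-1.4, -0.6) → IN Λ
#5 (2,4): internal coord 2 + (4)·β' = -0.47214; -0.47214 ∉ [-1.4, -0.6) → out
#6 (12,-7): internal coord 12 + (-7)·β' = +16.32624; +16.32624 ∉ [-1.4, -0.6) → out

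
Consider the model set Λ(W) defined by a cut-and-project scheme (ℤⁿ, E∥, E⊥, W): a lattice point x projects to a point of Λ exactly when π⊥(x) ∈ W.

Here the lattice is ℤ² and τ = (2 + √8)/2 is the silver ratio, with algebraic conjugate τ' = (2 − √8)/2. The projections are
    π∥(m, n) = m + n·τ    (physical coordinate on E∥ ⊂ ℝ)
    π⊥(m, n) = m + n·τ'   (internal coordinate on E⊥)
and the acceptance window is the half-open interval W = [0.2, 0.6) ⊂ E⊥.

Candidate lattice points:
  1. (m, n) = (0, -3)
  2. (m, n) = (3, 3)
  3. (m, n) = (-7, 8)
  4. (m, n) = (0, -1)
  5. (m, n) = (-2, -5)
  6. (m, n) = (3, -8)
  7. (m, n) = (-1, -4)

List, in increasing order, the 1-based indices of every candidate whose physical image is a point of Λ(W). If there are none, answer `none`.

4

τ' = (2−√8)/2 ≈ -0.41421.
[1] lift (0,-3): star map gives 1.24264; window check 0.2 ≤ 1.24264 < 0.6 is false → out
[2] lift (3,3): star map gives 1.75736; window check 0.2 ≤ 1.75736 < 0.6 is false → out
[3] lift (-7,8): star map gives -10.31371; window check 0.2 ≤ -10.31371 < 0.6 is false → out
[4] lift (0,-1): star map gives 0.41421; window check 0.2 ≤ 0.41421 < 0.6 is true → IN Λ
[5] lift (-2,-5): star map gives 0.07107; window check 0.2 ≤ 0.07107 < 0.6 is false → out
[6] lift (3,-8): star map gives 6.31371; window check 0.2 ≤ 6.31371 < 0.6 is false → out
[7] lift (-1,-4): star map gives 0.65685; window check 0.2 ≤ 0.65685 < 0.6 is false → out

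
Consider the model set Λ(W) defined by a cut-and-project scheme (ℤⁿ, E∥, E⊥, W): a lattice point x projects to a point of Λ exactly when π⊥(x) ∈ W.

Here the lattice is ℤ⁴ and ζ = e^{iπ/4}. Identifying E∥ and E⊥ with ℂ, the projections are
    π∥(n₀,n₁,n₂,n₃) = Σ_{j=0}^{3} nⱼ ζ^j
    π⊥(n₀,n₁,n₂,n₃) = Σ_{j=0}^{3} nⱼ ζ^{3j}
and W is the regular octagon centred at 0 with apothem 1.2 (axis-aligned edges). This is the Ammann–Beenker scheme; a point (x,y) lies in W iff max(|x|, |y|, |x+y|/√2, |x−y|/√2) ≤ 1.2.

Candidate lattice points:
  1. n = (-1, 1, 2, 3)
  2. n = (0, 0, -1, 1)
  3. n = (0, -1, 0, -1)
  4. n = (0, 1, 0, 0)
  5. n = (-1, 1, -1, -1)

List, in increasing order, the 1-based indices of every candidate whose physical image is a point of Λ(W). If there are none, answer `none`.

1, 4

Internal map: ζ^{3j} for j=0..3 gives (1,0), (−√2/2,√2/2), (0,−1), (√2/2,√2/2).
#1 (-1, 1, 2, 3): internal (0.4142, 0.8284); octagon support 0.8787 vs apothem 1.2 → ∈ W
#2 (0, 0, -1, 1): internal (0.7071, 1.7071); octagon support 1.7071 vs apothem 1.2 → ∉ W
#3 (0, -1, 0, -1): internal (0.0000, -1.4142); octagon support 1.4142 vs apothem 1.2 → ∉ W
#4 (0, 1, 0, 0): internal (-0.7071, 0.7071); octagon support 1.0000 vs apothem 1.2 → ∈ W
#5 (-1, 1, -1, -1): internal (-2.4142, 1.0000); octagon support 2.4142 vs apothem 1.2 → ∉ W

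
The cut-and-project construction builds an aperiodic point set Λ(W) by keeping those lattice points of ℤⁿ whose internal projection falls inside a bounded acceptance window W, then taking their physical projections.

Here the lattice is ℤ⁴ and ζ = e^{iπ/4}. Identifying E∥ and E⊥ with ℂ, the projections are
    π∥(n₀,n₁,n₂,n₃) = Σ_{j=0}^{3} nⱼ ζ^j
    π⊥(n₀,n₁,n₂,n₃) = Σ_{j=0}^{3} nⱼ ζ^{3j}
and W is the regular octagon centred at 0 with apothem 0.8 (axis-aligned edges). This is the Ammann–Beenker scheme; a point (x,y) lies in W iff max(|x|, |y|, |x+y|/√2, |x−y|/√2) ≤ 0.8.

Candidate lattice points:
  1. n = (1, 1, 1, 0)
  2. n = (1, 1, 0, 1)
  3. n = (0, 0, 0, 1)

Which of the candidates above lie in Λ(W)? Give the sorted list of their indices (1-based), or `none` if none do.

Internal map: ζ^{3j} for j=0..3 gives (1,0), (−√2/2,√2/2), (0,−1), (√2/2,√2/2).
candidate 1: n = (1, 1, 1, 0) → π⊥ ≈ (+0.292893, -0.292893); max(|x|,|y|,|x±y|/√2) = 0.414214 ≤ 0.8 ⇒ ∈ W
candidate 2: n = (1, 1, 0, 1) → π⊥ ≈ (+1.000000, +1.414214); max(|x|,|y|,|x±y|/√2) = 1.707107 > 0.8 ⇒ ∉ W
candidate 3: n = (0, 0, 0, 1) → π⊥ ≈ (+0.707107, +0.707107); max(|x|,|y|,|x±y|/√2) = 1.000000 > 0.8 ⇒ ∉ W

1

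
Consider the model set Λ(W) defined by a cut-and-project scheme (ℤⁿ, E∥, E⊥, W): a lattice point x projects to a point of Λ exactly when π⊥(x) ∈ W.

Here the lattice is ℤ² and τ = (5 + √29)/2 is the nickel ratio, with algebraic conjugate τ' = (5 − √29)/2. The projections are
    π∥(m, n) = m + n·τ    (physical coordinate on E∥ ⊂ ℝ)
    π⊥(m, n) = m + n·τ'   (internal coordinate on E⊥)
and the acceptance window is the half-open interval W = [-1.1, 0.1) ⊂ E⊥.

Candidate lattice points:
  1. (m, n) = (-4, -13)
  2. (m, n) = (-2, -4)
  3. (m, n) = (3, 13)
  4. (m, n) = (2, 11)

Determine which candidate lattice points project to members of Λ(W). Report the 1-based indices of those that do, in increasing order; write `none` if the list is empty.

Compute τ' = (5−√29)/2 = -0.1926, so π⊥(m,n) = m -0.1926·n.
[1] lift (-4,-13): star map gives -1.4964; window check -1.1 ≤ -1.4964 < 0.1 is false → out
[2] lift (-2,-4): star map gives -1.2297; window check -1.1 ≤ -1.2297 < 0.1 is false → out
[3] lift (3,13): star map gives 0.4964; window check -1.1 ≤ 0.4964 < 0.1 is false → out
[4] lift (2,11): star map gives -0.1184; window check -1.1 ≤ -0.1184 < 0.1 is true → IN Λ

4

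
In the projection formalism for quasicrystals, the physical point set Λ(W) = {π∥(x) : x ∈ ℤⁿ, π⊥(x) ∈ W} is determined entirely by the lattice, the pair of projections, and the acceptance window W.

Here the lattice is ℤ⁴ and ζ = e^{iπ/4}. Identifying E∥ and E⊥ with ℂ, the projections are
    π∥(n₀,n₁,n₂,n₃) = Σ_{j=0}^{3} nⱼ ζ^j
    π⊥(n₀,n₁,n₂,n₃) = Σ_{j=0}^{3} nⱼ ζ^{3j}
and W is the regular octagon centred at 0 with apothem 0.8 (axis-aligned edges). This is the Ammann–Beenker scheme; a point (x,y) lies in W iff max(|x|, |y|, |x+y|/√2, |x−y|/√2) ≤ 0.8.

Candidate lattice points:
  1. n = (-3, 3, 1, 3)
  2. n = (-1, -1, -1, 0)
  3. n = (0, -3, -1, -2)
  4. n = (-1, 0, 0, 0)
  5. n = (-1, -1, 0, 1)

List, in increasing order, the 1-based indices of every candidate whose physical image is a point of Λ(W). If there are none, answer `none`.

2, 5

Internal map: ζ^{3j} for j=0..3 gives (1,0), (−√2/2,√2/2), (0,−1), (√2/2,√2/2).
candidate 1: n = (-3, 3, 1, 3) → π⊥ ≈ (-3.000000, +3.242641); max(|x|,|y|,|x±y|/√2) = 4.414214 > 0.8 ⇒ ∉ W
candidate 2: n = (-1, -1, -1, 0) → π⊥ ≈ (-0.292893, +0.292893); max(|x|,|y|,|x±y|/√2) = 0.414214 ≤ 0.8 ⇒ ∈ W
candidate 3: n = (0, -3, -1, -2) → π⊥ ≈ (+0.707107, -2.535534); max(|x|,|y|,|x±y|/√2) = 2.535534 > 0.8 ⇒ ∉ W
candidate 4: n = (-1, 0, 0, 0) → π⊥ ≈ (-1.000000, +0.000000); max(|x|,|y|,|x±y|/√2) = 1.000000 > 0.8 ⇒ ∉ W
candidate 5: n = (-1, -1, 0, 1) → π⊥ ≈ (+0.414214, +0.000000); max(|x|,|y|,|x±y|/√2) = 0.414214 ≤ 0.8 ⇒ ∈ W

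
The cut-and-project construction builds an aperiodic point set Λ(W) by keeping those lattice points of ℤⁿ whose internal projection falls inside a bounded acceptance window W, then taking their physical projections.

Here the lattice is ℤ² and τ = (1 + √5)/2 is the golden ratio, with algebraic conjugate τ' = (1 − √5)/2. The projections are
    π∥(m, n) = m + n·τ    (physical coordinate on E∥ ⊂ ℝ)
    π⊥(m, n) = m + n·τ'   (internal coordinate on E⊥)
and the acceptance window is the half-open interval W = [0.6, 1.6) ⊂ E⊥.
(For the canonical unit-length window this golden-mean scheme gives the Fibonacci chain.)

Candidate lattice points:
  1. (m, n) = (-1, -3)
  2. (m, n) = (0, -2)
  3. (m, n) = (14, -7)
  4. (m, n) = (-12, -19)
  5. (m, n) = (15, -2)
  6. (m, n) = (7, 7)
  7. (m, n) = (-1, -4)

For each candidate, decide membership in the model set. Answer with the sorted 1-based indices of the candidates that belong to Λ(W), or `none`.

Compute τ' = (1−√5)/2 = -0.61803, so π⊥(m,n) = m -0.61803·n.
candidate 1: (m,n)=(-1,-3) → π∥ = -1-3·τ ≈ -5.85410, π⊥ = -1-3·τ' ≈ 0.85410 ∈ [0.6, 1.6) ⇒ IN Λ
candidate 2: (m,n)=(0,-2) → π∥ = 0-2·τ ≈ -3.23607, π⊥ = 0-2·τ' ≈ 1.23607 ∈ [0.6, 1.6) ⇒ IN Λ
candidate 3: (m,n)=(14,-7) → π∥ = 14-7·τ ≈ 2.67376, π⊥ = 14-7·τ' ≈ 18.32624 ∉ [0.6, 1.6) ⇒ out
candidate 4: (m,n)=(-12,-19) → π∥ = -12-19·τ ≈ -42.74265, π⊥ = -12-19·τ' ≈ -0.25735 ∉ [0.6, 1.6) ⇒ out
candidate 5: (m,n)=(15,-2) → π∥ = 15-2·τ ≈ 11.76393, π⊥ = 15-2·τ' ≈ 16.23607 ∉ [0.6, 1.6) ⇒ out
candidate 6: (m,n)=(7,7) → π∥ = 7+7·τ ≈ 18.32624, π⊥ = 7+7·τ' ≈ 2.67376 ∉ [0.6, 1.6) ⇒ out
candidate 7: (m,n)=(-1,-4) → π∥ = -1-4·τ ≈ -7.47214, π⊥ = -1-4·τ' ≈ 1.47214 ∈ [0.6, 1.6) ⇒ IN Λ

1, 2, 7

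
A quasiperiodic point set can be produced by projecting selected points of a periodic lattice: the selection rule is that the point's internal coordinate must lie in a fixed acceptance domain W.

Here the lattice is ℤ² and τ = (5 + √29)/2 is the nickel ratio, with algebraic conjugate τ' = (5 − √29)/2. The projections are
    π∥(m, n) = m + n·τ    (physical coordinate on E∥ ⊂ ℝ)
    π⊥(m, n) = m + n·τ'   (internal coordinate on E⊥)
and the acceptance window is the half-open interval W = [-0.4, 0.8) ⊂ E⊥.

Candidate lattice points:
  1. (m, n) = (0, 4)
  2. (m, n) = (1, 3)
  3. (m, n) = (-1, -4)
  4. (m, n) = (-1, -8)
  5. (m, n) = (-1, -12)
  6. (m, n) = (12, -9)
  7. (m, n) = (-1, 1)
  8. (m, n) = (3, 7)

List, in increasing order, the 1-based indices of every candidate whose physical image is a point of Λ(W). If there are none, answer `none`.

Numerically τ ≈ 5.19258 and τ' = −1/τ ≈ -0.19258.
#1 (0,4): internal coord 0 + (4)·τ' = -0.77033; -0.77033 ∉ [-0.4, 0.8) → out
#2 (1,3): internal coord 1 + (3)·τ' = +0.42225; +0.42225 ∈ [-0.4, 0.8) → IN Λ
#3 (-1,-4): internal coord -1 + (-4)·τ' = -0.22967; -0.22967 ∈ [-0.4, 0.8) → IN Λ
#4 (-1,-8): internal coord -1 + (-8)·τ' = +0.54066; +0.54066 ∈ [-0.4, 0.8) → IN Λ
#5 (-1,-12): internal coord -1 + (-12)·τ' = +1.31099; +1.31099 ∉ [-0.4, 0.8) → out
#6 (12,-9): internal coord 12 + (-9)·τ' = +13.73324; +13.73324 ∉ [-0.4, 0.8) → out
#7 (-1,1): internal coord -1 + (1)·τ' = -1.19258; -1.19258 ∉ [-0.4, 0.8) → out
#8 (3,7): internal coord 3 + (7)·τ' = +1.65192; +1.65192 ∉ [-0.4, 0.8) → out

2, 3, 4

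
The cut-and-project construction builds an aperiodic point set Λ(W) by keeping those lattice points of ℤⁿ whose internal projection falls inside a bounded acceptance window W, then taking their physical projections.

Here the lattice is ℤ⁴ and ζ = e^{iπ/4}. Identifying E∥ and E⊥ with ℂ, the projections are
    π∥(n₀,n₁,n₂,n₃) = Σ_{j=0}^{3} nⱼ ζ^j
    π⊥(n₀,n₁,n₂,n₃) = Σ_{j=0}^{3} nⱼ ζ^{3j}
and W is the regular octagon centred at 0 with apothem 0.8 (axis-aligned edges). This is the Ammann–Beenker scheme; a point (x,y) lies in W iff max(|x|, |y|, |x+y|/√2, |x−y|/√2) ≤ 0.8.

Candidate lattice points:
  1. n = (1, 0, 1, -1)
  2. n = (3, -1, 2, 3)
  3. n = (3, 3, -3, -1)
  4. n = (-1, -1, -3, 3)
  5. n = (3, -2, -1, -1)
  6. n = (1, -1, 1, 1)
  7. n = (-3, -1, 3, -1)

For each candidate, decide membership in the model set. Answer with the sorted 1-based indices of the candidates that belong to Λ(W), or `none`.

none

With ζ = e^{iπ/4} the internal vectors are ζ^0,ζ^3,ζ^6,ζ^9.
candidate 1: n = (1, 0, 1, -1) → π⊥ ≈ (+0.292893, -1.707107); max(|x|,|y|,|x±y|/√2) = 1.707107 > 0.8 ⇒ ∉ W
candidate 2: n = (3, -1, 2, 3) → π⊥ ≈ (+5.828427, -0.585786); max(|x|,|y|,|x±y|/√2) = 5.828427 > 0.8 ⇒ ∉ W
candidate 3: n = (3, 3, -3, -1) → π⊥ ≈ (+0.171573, +4.414214); max(|x|,|y|,|x±y|/√2) = 4.414214 > 0.8 ⇒ ∉ W
candidate 4: n = (-1, -1, -3, 3) → π⊥ ≈ (+1.828427, +4.414214); max(|x|,|y|,|x±y|/√2) = 4.414214 > 0.8 ⇒ ∉ W
candidate 5: n = (3, -2, -1, -1) → π⊥ ≈ (+3.707107, -1.121320); max(|x|,|y|,|x±y|/√2) = 3.707107 > 0.8 ⇒ ∉ W
candidate 6: n = (1, -1, 1, 1) → π⊥ ≈ (+2.414214, -1.000000); max(|x|,|y|,|x±y|/√2) = 2.414214 > 0.8 ⇒ ∉ W
candidate 7: n = (-3, -1, 3, -1) → π⊥ ≈ (-3.000000, -4.414214); max(|x|,|y|,|x±y|/√2) = 5.242641 > 0.8 ⇒ ∉ W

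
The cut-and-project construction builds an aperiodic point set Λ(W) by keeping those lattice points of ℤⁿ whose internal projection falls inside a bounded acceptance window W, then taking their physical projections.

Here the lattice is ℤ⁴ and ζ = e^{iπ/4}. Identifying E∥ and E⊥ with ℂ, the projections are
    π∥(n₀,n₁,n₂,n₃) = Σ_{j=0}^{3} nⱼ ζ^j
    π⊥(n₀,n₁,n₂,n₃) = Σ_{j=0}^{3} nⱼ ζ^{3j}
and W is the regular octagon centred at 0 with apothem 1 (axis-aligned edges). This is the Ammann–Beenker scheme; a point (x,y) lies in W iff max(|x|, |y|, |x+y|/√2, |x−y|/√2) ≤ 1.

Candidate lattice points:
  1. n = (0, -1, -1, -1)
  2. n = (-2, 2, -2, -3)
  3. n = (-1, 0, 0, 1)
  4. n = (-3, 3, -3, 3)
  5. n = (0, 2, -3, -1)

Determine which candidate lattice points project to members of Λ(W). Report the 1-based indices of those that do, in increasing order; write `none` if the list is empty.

1, 3

π⊥(n) = n₀ + n₁ζ³ + n₂ζ⁶ + n₃ζ⁹ where ζ = e^{iπ/4}.
#1 (0, -1, -1, -1): internal (0.00000, -0.41421); octagon support 0.41421 vs apothem 1 → ∈ W
#2 (-2, 2, -2, -3): internal (-5.53553, 1.29289); octagon support 5.53553 vs apothem 1 → ∉ W
#3 (-1, 0, 0, 1): internal (-0.29289, 0.70711); octagon support 0.70711 vs apothem 1 → ∈ W
#4 (-3, 3, -3, 3): internal (-3.00000, 7.24264); octagon support 7.24264 vs apothem 1 → ∉ W
#5 (0, 2, -3, -1): internal (-2.12132, 3.70711); octagon support 4.12132 vs apothem 1 → ∉ W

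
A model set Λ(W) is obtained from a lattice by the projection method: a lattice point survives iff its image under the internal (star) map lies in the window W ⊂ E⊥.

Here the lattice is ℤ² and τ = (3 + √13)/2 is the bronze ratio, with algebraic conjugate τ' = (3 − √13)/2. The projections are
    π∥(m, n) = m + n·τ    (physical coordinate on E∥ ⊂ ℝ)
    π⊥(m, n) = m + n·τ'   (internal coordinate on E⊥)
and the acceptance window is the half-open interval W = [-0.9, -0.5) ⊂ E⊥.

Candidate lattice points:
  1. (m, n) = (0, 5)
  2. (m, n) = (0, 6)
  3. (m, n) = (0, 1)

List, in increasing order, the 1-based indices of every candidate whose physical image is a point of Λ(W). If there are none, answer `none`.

Numerically τ ≈ 3.302776 and τ' = −1/τ ≈ -0.302776.
#1 (0,5): internal coord 0 + (5)·τ' = -1.513878; -1.513878 ∉ [-0.9, -0.5) → out
#2 (0,6): internal coord 0 + (6)·τ' = -1.816654; -1.816654 ∉ [-0.9, -0.5) → out
#3 (0,1): internal coord 0 + (1)·τ' = -0.302776; -0.302776 ∉ [-0.9, -0.5) → out

none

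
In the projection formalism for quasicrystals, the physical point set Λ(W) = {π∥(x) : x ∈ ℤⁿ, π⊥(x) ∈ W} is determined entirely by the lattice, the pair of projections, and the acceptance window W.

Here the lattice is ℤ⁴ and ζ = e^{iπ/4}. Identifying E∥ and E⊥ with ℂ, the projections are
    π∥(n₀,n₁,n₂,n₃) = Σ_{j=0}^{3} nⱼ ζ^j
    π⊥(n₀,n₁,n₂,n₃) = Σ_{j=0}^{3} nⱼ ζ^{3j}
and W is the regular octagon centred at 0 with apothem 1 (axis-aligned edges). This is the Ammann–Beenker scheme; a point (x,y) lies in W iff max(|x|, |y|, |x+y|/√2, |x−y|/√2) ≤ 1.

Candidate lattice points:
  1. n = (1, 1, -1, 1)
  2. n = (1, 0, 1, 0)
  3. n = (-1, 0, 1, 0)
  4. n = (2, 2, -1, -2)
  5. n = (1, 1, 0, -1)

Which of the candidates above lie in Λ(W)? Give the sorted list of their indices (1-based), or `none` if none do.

5

With ζ = e^{iπ/4} the internal vectors are ζ^0,ζ^3,ζ^6,ζ^9.
candidate 1: n = (1, 1, -1, 1) → π⊥ ≈ (+1.0000, +2.4142); max(|x|,|y|,|x±y|/√2) = 2.4142 > 1 ⇒ ∉ W
candidate 2: n = (1, 0, 1, 0) → π⊥ ≈ (+1.0000, -1.0000); max(|x|,|y|,|x±y|/√2) = 1.4142 > 1 ⇒ ∉ W
candidate 3: n = (-1, 0, 1, 0) → π⊥ ≈ (-1.0000, -1.0000); max(|x|,|y|,|x±y|/√2) = 1.4142 > 1 ⇒ ∉ W
candidate 4: n = (2, 2, -1, -2) → π⊥ ≈ (-0.8284, +1.0000); max(|x|,|y|,|x±y|/√2) = 1.2929 > 1 ⇒ ∉ W
candidate 5: n = (1, 1, 0, -1) → π⊥ ≈ (-0.4142, +0.0000); max(|x|,|y|,|x±y|/√2) = 0.4142 ≤ 1 ⇒ ∈ W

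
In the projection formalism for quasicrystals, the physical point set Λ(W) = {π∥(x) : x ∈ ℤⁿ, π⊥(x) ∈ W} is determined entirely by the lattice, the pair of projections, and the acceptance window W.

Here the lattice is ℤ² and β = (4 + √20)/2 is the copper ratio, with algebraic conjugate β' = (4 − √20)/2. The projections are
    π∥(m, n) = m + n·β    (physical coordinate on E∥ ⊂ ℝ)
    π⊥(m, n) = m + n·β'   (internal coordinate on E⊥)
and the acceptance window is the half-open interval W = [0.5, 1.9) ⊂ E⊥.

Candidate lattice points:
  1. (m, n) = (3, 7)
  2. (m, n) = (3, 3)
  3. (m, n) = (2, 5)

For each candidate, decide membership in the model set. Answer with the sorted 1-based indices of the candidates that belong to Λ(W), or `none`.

Compute β' = (4−√20)/2 = -0.236068, so π⊥(m,n) = m -0.236068·n.
candidate 1: (m,n)=(3,7) → π∥ = 3+7·β ≈ 32.652476, π⊥ = 3+7·β' ≈ 1.347524 ∈ [0.5, 1.9) ⇒ IN Λ
candidate 2: (m,n)=(3,3) → π∥ = 3+3·β ≈ 15.708204, π⊥ = 3+3·β' ≈ 2.291796 ∉ [0.5, 1.9) ⇒ out
candidate 3: (m,n)=(2,5) → π∥ = 2+5·β ≈ 23.180340, π⊥ = 2+5·β' ≈ 0.819660 ∈ [0.5, 1.9) ⇒ IN Λ

1, 3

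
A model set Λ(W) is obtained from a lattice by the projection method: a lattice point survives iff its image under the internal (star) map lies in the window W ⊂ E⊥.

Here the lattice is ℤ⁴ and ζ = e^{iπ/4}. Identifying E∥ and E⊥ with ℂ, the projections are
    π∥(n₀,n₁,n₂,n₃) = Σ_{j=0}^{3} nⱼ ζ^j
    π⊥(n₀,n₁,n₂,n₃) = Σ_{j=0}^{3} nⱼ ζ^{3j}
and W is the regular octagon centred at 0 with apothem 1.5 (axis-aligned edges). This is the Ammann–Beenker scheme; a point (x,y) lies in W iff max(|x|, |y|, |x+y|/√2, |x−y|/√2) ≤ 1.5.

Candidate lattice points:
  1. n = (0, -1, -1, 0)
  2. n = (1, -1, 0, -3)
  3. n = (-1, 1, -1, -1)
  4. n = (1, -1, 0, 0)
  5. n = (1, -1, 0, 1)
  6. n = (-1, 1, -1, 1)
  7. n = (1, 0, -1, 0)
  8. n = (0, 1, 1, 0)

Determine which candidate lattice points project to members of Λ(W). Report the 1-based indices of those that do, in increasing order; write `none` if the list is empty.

1, 7, 8

With ζ = e^{iπ/4} the internal vectors are ζ^0,ζ^3,ζ^6,ζ^9.
#1 (0, -1, -1, 0): internal (0.70711, 0.29289); octagon support 0.70711 vs apothem 1.5 → ∈ W
#2 (1, -1, 0, -3): internal (-0.41421, -2.82843); octagon support 2.82843 vs apothem 1.5 → ∉ W
#3 (-1, 1, -1, -1): internal (-2.41421, 1.00000); octagon support 2.41421 vs apothem 1.5 → ∉ W
#4 (1, -1, 0, 0): internal (1.70711, -0.70711); octagon support 1.70711 vs apothem 1.5 → ∉ W
#5 (1, -1, 0, 1): internal (2.41421, 0.00000); octagon support 2.41421 vs apothem 1.5 → ∉ W
#6 (-1, 1, -1, 1): internal (-1.00000, 2.41421); octagon support 2.41421 vs apothem 1.5 → ∉ W
#7 (1, 0, -1, 0): internal (1.00000, 1.00000); octagon support 1.41421 vs apothem 1.5 → ∈ W
#8 (0, 1, 1, 0): internal (-0.70711, -0.29289); octagon support 0.70711 vs apothem 1.5 → ∈ W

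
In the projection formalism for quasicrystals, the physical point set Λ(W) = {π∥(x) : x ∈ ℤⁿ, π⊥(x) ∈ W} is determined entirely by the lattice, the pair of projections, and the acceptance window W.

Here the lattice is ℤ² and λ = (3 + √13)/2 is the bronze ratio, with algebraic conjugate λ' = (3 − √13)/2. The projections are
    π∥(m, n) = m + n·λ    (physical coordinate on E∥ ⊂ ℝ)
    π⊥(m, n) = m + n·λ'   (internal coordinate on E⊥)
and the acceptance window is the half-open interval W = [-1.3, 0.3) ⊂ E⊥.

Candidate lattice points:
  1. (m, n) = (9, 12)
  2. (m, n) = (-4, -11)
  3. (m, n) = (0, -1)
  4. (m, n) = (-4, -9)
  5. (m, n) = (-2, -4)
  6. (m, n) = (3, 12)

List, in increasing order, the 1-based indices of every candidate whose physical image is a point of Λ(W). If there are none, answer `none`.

λ' = (3−√13)/2 ≈ -0.302776.
[1] lift (9,12): star map gives 5.366692; window check -1.3 ≤ 5.366692 < 0.3 is false → out
[2] lift (-4,-11): star map gives -0.669468; window check -1.3 ≤ -0.669468 < 0.3 is true → IN Λ
[3] lift (0,-1): star map gives 0.302776; window check -1.3 ≤ 0.302776 < 0.3 is false → out
[4] lift (-4,-9): star map gives -1.275019; window check -1.3 ≤ -1.275019 < 0.3 is true → IN Λ
[5] lift (-2,-4): star map gives -0.788897; window check -1.3 ≤ -0.788897 < 0.3 is true → IN Λ
[6] lift (3,12): star map gives -0.633308; window check -1.3 ≤ -0.633308 < 0.3 is true → IN Λ

2, 4, 5, 6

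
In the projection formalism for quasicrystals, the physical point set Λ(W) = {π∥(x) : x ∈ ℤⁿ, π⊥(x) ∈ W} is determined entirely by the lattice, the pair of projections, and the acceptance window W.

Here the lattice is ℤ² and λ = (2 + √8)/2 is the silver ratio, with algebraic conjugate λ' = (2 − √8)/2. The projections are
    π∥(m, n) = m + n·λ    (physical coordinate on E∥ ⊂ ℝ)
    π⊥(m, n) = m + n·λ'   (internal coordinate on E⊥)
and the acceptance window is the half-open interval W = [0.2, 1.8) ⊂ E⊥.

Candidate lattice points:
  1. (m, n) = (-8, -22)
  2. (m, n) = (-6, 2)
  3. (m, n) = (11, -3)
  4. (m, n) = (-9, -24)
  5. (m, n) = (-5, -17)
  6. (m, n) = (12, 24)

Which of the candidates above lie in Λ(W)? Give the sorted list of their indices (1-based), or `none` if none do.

1, 4

λ' = (2−√8)/2 ≈ -0.414214.
[1] lift (-8,-22): star map gives 1.112698; window check 0.2 ≤ 1.112698 < 1.8 is true → IN Λ
[2] lift (-6,2): star map gives -6.828427; window check 0.2 ≤ -6.828427 < 1.8 is false → out
[3] lift (11,-3): star map gives 12.242641; window check 0.2 ≤ 12.242641 < 1.8 is false → out
[4] lift (-9,-24): star map gives 0.941125; window check 0.2 ≤ 0.941125 < 1.8 is true → IN Λ
[5] lift (-5,-17): star map gives 2.041631; window check 0.2 ≤ 2.041631 < 1.8 is false → out
[6] lift (12,24): star map gives 2.058875; window check 0.2 ≤ 2.058875 < 1.8 is false → out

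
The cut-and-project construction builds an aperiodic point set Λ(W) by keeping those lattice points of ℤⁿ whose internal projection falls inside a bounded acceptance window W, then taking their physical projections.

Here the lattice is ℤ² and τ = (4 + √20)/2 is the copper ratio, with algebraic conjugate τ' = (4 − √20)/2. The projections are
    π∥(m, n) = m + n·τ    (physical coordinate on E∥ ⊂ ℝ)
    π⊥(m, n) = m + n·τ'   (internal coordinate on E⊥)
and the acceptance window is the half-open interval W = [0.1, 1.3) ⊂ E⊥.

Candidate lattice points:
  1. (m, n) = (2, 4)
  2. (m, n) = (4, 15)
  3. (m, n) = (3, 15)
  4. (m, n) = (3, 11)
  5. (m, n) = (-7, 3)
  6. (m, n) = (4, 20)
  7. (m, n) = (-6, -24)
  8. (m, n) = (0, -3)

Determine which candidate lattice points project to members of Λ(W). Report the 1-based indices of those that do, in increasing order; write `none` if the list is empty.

1, 2, 4, 8

Numerically τ ≈ 4.2361 and τ' = −1/τ ≈ -0.2361.
[1] lift (2,4): star map gives 1.0557; window check 0.1 ≤ 1.0557 < 1.3 is true → IN Λ
[2] lift (4,15): star map gives 0.4590; window check 0.1 ≤ 0.4590 < 1.3 is true → IN Λ
[3] lift (3,15): star map gives -0.5410; window check 0.1 ≤ -0.5410 < 1.3 is false → out
[4] lift (3,11): star map gives 0.4033; window check 0.1 ≤ 0.4033 < 1.3 is true → IN Λ
[5] lift (-7,3): star map gives -7.7082; window check 0.1 ≤ -7.7082 < 1.3 is false → out
[6] lift (4,20): star map gives -0.7214; window check 0.1 ≤ -0.7214 < 1.3 is false → out
[7] lift (-6,-24): star map gives -0.3344; window check 0.1 ≤ -0.3344 < 1.3 is false → out
[8] lift (0,-3): star map gives 0.7082; window check 0.1 ≤ 0.7082 < 1.3 is true → IN Λ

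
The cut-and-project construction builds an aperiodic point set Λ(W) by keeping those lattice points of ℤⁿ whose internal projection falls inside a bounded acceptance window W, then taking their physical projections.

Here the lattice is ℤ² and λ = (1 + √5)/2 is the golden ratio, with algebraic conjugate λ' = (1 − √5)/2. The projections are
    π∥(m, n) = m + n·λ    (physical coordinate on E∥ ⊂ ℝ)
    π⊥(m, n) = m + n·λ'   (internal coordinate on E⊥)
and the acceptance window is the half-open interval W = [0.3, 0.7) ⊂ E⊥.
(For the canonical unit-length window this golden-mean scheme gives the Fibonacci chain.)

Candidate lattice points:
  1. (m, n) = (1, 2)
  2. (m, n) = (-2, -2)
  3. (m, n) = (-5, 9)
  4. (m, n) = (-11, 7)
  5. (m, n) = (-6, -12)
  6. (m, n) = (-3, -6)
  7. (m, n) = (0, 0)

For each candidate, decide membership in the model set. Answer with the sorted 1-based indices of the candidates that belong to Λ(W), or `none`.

none

Numerically λ ≈ 1.618034 and λ' = −1/λ ≈ -0.618034.
candidate 1: (m,n)=(1,2) → π∥ = 1+2·λ ≈ 4.236068, π⊥ = 1+2·λ' ≈ -0.236068 ∉ [0.3, 0.7) ⇒ out
candidate 2: (m,n)=(-2,-2) → π∥ = -2-2·λ ≈ -5.236068, π⊥ = -2-2·λ' ≈ -0.763932 ∉ [0.3, 0.7) ⇒ out
candidate 3: (m,n)=(-5,9) → π∥ = -5+9·λ ≈ 9.562306, π⊥ = -5+9·λ' ≈ -10.562306 ∉ [0.3, 0.7) ⇒ out
candidate 4: (m,n)=(-11,7) → π∥ = -11+7·λ ≈ 0.326238, π⊥ = -11+7·λ' ≈ -15.326238 ∉ [0.3, 0.7) ⇒ out
candidate 5: (m,n)=(-6,-12) → π∥ = -6-12·λ ≈ -25.416408, π⊥ = -6-12·λ' ≈ 1.416408 ∉ [0.3, 0.7) ⇒ out
candidate 6: (m,n)=(-3,-6) → π∥ = -3-6·λ ≈ -12.708204, π⊥ = -3-6·λ' ≈ 0.708204 ∉ [0.3, 0.7) ⇒ out
candidate 7: (m,n)=(0,0) → π∥ = 0+0·λ ≈ 0.000000, π⊥ = 0+0·λ' ≈ 0.000000 ∉ [0.3, 0.7) ⇒ out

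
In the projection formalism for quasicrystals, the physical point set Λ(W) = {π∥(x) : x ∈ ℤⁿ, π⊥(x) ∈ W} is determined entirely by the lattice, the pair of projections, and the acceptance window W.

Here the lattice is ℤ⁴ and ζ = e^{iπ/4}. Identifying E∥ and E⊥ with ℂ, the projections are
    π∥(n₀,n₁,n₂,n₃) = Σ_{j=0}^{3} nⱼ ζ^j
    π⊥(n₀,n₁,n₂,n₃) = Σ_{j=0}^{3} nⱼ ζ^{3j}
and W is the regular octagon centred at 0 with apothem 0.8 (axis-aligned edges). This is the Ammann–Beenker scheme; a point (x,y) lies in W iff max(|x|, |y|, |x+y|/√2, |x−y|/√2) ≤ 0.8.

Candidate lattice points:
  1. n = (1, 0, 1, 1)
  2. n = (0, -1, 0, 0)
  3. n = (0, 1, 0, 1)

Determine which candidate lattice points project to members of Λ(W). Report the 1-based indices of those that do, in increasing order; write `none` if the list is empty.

Internal map: ζ^{3j} for j=0..3 gives (1,0), (−√2/2,√2/2), (0,−1), (√2/2,√2/2).
#1 (1, 0, 1, 1): internal (1.707107, -0.292893); octagon support 1.707107 vs apothem 0.8 → ∉ W
#2 (0, -1, 0, 0): internal (0.707107, -0.707107); octagon support 1.000000 vs apothem 0.8 → ∉ W
#3 (0, 1, 0, 1): internal (0.000000, 1.414214); octagon support 1.414214 vs apothem 0.8 → ∉ W

none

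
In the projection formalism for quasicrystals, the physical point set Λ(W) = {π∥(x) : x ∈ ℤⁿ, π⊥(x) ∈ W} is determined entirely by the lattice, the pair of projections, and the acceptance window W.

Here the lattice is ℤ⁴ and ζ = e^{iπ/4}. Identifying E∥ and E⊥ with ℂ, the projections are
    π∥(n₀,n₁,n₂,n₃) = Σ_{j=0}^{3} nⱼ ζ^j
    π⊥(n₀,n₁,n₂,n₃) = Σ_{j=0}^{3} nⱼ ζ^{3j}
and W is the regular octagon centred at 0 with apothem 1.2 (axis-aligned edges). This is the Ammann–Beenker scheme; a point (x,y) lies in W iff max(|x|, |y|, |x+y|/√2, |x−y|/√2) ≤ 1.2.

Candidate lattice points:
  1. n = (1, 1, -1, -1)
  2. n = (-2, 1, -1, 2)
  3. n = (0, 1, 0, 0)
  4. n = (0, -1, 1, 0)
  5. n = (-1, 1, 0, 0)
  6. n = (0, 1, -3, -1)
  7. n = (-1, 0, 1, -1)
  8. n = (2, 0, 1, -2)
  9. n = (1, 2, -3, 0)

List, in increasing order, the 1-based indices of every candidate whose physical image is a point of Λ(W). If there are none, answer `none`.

1, 3

With ζ = e^{iπ/4} the internal vectors are ζ^0,ζ^3,ζ^6,ζ^9.
candidate 1: n = (1, 1, -1, -1) → π⊥ ≈ (-0.41421, +1.00000); max(|x|,|y|,|x±y|/√2) = 1.00000 ≤ 1.2 ⇒ ∈ W
candidate 2: n = (-2, 1, -1, 2) → π⊥ ≈ (-1.29289, +3.12132); max(|x|,|y|,|x±y|/√2) = 3.12132 > 1.2 ⇒ ∉ W
candidate 3: n = (0, 1, 0, 0) → π⊥ ≈ (-0.70711, +0.70711); max(|x|,|y|,|x±y|/√2) = 1.00000 ≤ 1.2 ⇒ ∈ W
candidate 4: n = (0, -1, 1, 0) → π⊥ ≈ (+0.70711, -1.70711); max(|x|,|y|,|x±y|/√2) = 1.70711 > 1.2 ⇒ ∉ W
candidate 5: n = (-1, 1, 0, 0) → π⊥ ≈ (-1.70711, +0.70711); max(|x|,|y|,|x±y|/√2) = 1.70711 > 1.2 ⇒ ∉ W
candidate 6: n = (0, 1, -3, -1) → π⊥ ≈ (-1.41421, +3.00000); max(|x|,|y|,|x±y|/√2) = 3.12132 > 1.2 ⇒ ∉ W
candidate 7: n = (-1, 0, 1, -1) → π⊥ ≈ (-1.70711, -1.70711); max(|x|,|y|,|x±y|/√2) = 2.41421 > 1.2 ⇒ ∉ W
candidate 8: n = (2, 0, 1, -2) → π⊥ ≈ (+0.58579, -2.41421); max(|x|,|y|,|x±y|/√2) = 2.41421 > 1.2 ⇒ ∉ W
candidate 9: n = (1, 2, -3, 0) → π⊥ ≈ (-0.41421, +4.41421); max(|x|,|y|,|x±y|/√2) = 4.41421 > 1.2 ⇒ ∉ W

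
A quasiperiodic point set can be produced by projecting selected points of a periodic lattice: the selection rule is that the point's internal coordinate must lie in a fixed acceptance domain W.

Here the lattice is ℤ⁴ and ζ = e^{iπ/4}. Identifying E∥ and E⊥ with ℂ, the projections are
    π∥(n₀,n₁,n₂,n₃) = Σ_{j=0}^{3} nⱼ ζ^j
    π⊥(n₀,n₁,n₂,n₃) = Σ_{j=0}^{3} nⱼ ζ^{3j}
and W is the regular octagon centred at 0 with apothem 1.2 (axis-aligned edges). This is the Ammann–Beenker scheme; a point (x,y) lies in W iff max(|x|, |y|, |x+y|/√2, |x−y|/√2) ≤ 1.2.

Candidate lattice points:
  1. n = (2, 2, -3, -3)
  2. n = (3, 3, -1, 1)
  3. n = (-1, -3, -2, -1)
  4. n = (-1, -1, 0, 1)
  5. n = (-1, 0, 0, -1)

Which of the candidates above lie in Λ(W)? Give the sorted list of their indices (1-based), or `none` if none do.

3, 4

Internal map: ζ^{3j} for j=0..3 gives (1,0), (−√2/2,√2/2), (0,−1), (√2/2,√2/2).
candidate 1: n = (2, 2, -3, -3) → π⊥ ≈ (-1.535534, +2.292893); max(|x|,|y|,|x±y|/√2) = 2.707107 > 1.2 ⇒ ∉ W
candidate 2: n = (3, 3, -1, 1) → π⊥ ≈ (+1.585786, +3.828427); max(|x|,|y|,|x±y|/√2) = 3.828427 > 1.2 ⇒ ∉ W
candidate 3: n = (-1, -3, -2, -1) → π⊥ ≈ (+0.414214, -0.828427); max(|x|,|y|,|x±y|/√2) = 0.878680 ≤ 1.2 ⇒ ∈ W
candidate 4: n = (-1, -1, 0, 1) → π⊥ ≈ (+0.414214, +0.000000); max(|x|,|y|,|x±y|/√2) = 0.414214 ≤ 1.2 ⇒ ∈ W
candidate 5: n = (-1, 0, 0, -1) → π⊥ ≈ (-1.707107, -0.707107); max(|x|,|y|,|x±y|/√2) = 1.707107 > 1.2 ⇒ ∉ W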